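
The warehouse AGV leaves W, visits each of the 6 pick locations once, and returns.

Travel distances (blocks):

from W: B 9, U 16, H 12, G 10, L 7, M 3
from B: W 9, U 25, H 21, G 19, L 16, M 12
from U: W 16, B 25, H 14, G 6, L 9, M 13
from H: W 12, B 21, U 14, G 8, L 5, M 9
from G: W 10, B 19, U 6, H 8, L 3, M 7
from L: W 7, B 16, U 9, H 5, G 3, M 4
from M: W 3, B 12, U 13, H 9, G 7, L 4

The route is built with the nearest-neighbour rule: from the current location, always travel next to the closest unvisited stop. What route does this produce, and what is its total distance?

Total distance 60 blocks via the nearest-neighbour route W → M → L → G → U → H → B → W.

From W: distances to unvisited — M=3, L=7, B=9, G=10, H=12, U=16. Nearest is M (3).
From M: distances to unvisited — L=4, G=7, H=9, B=12, U=13. Nearest is L (4).
From L: distances to unvisited — G=3, H=5, U=9, B=16. Nearest is G (3).
From G: distances to unvisited — U=6, H=8, B=19. Nearest is U (6).
From U: distances to unvisited — H=14, B=25. Nearest is H (14).
From H: distances to unvisited — B=21. Nearest is B (21).
Return B→W: 9.
Total = 3 + 4 + 3 + 6 + 14 + 21 + 9 = 60.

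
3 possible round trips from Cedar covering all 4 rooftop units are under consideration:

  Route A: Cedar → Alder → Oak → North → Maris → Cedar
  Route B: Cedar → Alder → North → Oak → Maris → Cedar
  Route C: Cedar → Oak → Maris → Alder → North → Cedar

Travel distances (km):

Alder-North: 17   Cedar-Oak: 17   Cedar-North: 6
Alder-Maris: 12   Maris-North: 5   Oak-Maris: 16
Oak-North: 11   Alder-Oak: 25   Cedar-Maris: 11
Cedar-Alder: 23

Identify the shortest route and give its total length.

Route A: 23 + 25 + 11 + 5 + 11 = 75
Route B: 23 + 17 + 11 + 16 + 11 = 78
Route C: 17 + 16 + 12 + 17 + 6 = 68

Shortest is Route C, total 68 km.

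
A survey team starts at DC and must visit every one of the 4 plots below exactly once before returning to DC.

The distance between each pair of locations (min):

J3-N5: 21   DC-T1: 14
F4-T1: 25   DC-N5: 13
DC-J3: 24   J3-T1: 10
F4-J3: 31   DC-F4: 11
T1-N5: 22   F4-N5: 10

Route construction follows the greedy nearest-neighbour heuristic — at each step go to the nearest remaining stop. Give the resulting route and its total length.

66 min along DC → F4 → N5 → J3 → T1 → DC.

From DC: distances to unvisited — F4=11, N5=13, T1=14, J3=24. Nearest is F4 (11).
From F4: distances to unvisited — N5=10, T1=25, J3=31. Nearest is N5 (10).
From N5: distances to unvisited — J3=21, T1=22. Nearest is J3 (21).
From J3: distances to unvisited — T1=10. Nearest is T1 (10).
Return T1→DC: 14.
Total = 11 + 10 + 21 + 10 + 14 = 66.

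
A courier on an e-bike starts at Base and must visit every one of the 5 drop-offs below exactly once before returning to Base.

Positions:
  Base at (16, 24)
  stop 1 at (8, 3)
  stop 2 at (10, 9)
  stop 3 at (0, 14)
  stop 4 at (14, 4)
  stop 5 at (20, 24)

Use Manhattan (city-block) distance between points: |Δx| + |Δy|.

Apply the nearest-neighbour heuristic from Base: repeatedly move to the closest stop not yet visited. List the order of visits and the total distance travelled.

94 along Base → stop 5 → stop 2 → stop 1 → stop 4 → stop 3 → Base.

At Base the remaining stops are stop 5 4, stop 2 21, stop 4 22, stop 3 26, stop 1 29; go to stop 5.
At stop 5 the remaining stops are stop 2 25, stop 4 26, stop 3 30, stop 1 33; go to stop 2.
At stop 2 the remaining stops are stop 1 8, stop 4 9, stop 3 15; go to stop 1.
At stop 1 the remaining stops are stop 4 7, stop 3 19; go to stop 4.
At stop 4 the remaining stops are stop 3 24; go to stop 3.
Return stop 3→Base: 26.
Total = 4 + 25 + 8 + 7 + 24 + 26 = 94.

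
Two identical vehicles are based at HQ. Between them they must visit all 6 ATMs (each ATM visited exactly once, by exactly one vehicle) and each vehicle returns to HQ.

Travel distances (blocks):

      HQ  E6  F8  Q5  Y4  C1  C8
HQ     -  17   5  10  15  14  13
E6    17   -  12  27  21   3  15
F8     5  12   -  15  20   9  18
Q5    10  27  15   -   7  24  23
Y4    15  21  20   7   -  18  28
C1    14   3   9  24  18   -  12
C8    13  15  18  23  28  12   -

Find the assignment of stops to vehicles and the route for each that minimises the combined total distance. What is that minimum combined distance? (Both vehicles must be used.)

Try each way of splitting the stops between the two vehicles (each non-empty) and, for each split, find the best tour for each vehicle:
  {E6} + {F8, Q5, Y4, C1, C8}: 34 + 70 = 104
  {F8} + {E6, Q5, Y4, C1, C8}: 10 + 66 = 76
  {E6, F8} + {Q5, Y4, C1, C8}: 34 + 60 = 94
  {Q5} + {E6, F8, Y4, C1, C8}: 20 + 74 = 94
  {E6, Q5} + {F8, Y4, C1, C8}: 54 + 68 = 122
  {F8, Q5} + {E6, Y4, C1, C8}: 30 + 64 = 94
  … (31 splits in total)
Best: vehicle 1 HQ → F8 → HQ = 10; vehicle 2 HQ → Q5 → Y4 → E6 → C1 → C8 → HQ = 66; combined 76.

76 blocks — the smallest possible combined total.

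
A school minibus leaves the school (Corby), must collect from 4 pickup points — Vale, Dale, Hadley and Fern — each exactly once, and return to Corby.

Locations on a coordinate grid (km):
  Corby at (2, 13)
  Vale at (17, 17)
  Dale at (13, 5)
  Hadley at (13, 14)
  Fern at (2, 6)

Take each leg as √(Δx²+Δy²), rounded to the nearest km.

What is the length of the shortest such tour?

Corby→Vale→Dale→Hadley→Fern→Corby: 16+13+9+14+7 = 59
Corby→Vale→Dale→Fern→Hadley→Corby: 16+13+11+14+11 = 65
Corby→Vale→Hadley→Dale→Fern→Corby: 16+5+9+11+7 = 48
Corby→Vale→Hadley→Fern→Dale→Corby: 16+5+14+11+14 = 60
Corby→Vale→Fern→Dale→Hadley→Corby: 16+19+11+9+11 = 66
Corby→Vale→Fern→Hadley→Dale→Corby: 16+19+14+9+14 = 72
Corby→Dale→Vale→Hadley→Fern→Corby: 14+13+5+14+7 = 53
Corby→Dale→Vale→Fern→Hadley→Corby: 14+13+19+14+11 = 71
Corby→Dale→Hadley→Vale→Fern→Corby: 14+9+5+19+7 = 54
Corby→Dale→Fern→Vale→Hadley→Corby: 14+11+19+5+11 = 60
Corby→Hadley→Vale→Dale→Fern→Corby: 11+5+13+11+7 = 47
Corby→Hadley→Dale→Vale→Fern→Corby: 11+9+13+19+7 = 59
The minimum is 47.
One optimal route: Corby → Hadley → Vale → Dale → Fern → Corby (or its reverse).

Minimum total distance: 47 km.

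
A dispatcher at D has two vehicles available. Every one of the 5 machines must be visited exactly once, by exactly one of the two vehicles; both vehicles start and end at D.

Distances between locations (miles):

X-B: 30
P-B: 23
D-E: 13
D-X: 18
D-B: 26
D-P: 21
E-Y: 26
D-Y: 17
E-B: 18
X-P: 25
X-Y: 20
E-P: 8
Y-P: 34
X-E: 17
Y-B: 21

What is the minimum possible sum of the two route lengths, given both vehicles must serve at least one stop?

118 miles — the smallest possible combined total.

Try each way of splitting the stops between the two vehicles (each non-empty) and, for each split, find the best tour for each vehicle:
  {X} + {E, Y, P, B}: 36 + 82 = 118
  {E} + {X, Y, P, B}: 26 + 103 = 129
  {X, E} + {Y, P, B}: 48 + 82 = 130
  {Y} + {X, E, P, B}: 34 + 92 = 126
  {X, Y} + {E, P, B}: 55 + 70 = 125
  {E, Y} + {X, P, B}: 56 + 92 = 148
  … (15 splits in total)
Best: vehicle 1 D → X → D = 36; vehicle 2 D → E → P → B → Y → D = 82; combined 118.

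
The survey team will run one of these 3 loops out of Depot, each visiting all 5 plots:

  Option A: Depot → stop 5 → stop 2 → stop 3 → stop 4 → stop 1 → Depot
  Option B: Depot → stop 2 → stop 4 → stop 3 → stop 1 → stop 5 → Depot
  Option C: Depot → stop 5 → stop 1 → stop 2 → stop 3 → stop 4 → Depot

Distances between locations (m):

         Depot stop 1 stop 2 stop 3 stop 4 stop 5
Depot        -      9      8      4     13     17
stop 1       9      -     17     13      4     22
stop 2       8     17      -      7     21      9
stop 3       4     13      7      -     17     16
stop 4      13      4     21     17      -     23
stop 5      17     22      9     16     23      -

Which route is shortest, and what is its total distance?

Option A: 17 + 9 + 7 + 17 + 4 + 9 = 63
Option B: 8 + 21 + 17 + 13 + 22 + 17 = 98
Option C: 17 + 22 + 17 + 7 + 17 + 13 = 93

63 m — Option A is the shortest.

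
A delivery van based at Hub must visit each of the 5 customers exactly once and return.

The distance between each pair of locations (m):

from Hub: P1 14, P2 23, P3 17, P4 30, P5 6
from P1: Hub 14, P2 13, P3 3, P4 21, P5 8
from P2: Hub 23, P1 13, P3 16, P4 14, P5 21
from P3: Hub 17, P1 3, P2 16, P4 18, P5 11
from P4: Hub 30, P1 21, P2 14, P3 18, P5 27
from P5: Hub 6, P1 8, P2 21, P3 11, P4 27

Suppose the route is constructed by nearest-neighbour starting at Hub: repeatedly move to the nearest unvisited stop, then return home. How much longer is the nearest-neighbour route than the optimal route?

From Hub: P5=6, P1=14, P3=17, P2=23, P4=30 → choose P5 (6).
From P5: P1=8, P3=11, P2=21, P4=27 → choose P1 (8).
From P1: P3=3, P2=13, P4=21 → choose P3 (3).
From P3: P2=16, P4=18 → choose P2 (16).
From P2: P4=14 → choose P4 (14).
NN route Hub → P5 → P1 → P3 → P2 → P4 → Hub costs 77.
Optimal: Hub → P2 → P4 → P3 → P1 → P5 → Hub costs 72 (by enumerating all 60 distinct tours).
Excess = 77 − 72 = 5.

5 m longer than the optimal tour.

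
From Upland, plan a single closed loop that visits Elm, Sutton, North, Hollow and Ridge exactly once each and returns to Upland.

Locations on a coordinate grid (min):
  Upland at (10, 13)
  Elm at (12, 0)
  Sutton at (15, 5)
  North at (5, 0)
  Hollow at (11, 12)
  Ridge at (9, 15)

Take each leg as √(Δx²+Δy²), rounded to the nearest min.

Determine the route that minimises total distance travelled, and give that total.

There are 60 distinct closed tours to check (reversals are equivalent).
Upland → Elm → Sutton → North → Hollow → Ridge → Upland: 13+6+11+13+4+2 = 49
Upland → Elm → Sutton → North → Ridge → Hollow → Upland: 13+6+11+16+4+1 = 51
Upland → Elm → Sutton → Hollow → North → Ridge → Upland: 13+6+8+13+16+2 = 58
Upland → Elm → Sutton → Hollow → Ridge → North → Upland: 13+6+8+4+16+14 = 61
Upland → Elm → Sutton → Ridge → North → Hollow → Upland: 13+6+12+16+13+1 = 61
Upland → Elm → Sutton → Ridge → Hollow → North → Upland: 13+6+12+4+13+14 = 62
Upland → Elm → North → Sutton → Hollow → Ridge → Upland: 13+7+11+8+4+2 = 45
Upland → Elm → North → Sutton → Ridge → Hollow → Upland: 13+7+11+12+4+1 = 48
Upland → Elm → North → Hollow → Sutton → Ridge → Upland: 13+7+13+8+12+2 = 55
Upland → Elm → North → Hollow → Ridge → Sutton → Upland: 13+7+13+4+12+9 = 58
Upland → Elm → North → Ridge → Sutton → Hollow → Upland: 13+7+16+12+8+1 = 57
Upland → Elm → North → Ridge → Hollow → Sutton → Upland: 13+7+16+4+8+9 = 57
Upland → Elm → Hollow → Sutton → North → Ridge → Upland: 13+12+8+11+16+2 = 62
Upland → Elm → Hollow → Sutton → Ridge → North → Upland: 13+12+8+12+16+14 = 75
… (46 more)
Upland → Hollow → Sutton → Elm → North → Ridge → Upland: 1+8+6+7+16+2 = 40  ← best
The minimum is 40.
One optimal route: Upland → Hollow → Sutton → Elm → North → Ridge → Upland (or its reverse).

Shortest round trip = 40 min.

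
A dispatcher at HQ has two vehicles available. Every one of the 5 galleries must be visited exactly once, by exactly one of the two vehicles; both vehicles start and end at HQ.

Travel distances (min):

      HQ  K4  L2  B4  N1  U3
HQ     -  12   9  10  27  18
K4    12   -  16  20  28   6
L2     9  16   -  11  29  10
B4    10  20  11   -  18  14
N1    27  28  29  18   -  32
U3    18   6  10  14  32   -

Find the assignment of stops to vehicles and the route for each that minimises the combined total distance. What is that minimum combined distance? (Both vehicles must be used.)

92 min — the smallest possible combined total.

Try each way of splitting the stops between the two vehicles (each non-empty) and, for each split, find the best tour for each vehicle:
  {K4} + {L2, B4, N1, U3}: 24 + 78 = 102
  {L2} + {K4, B4, N1, U3}: 18 + 77 = 95
  {K4, L2} + {B4, N1, U3}: 37 + 77 = 114
  {B4} + {K4, L2, N1, U3}: 20 + 80 = 100
  {K4, B4} + {L2, N1, U3}: 42 + 78 = 120
  {L2, B4} + {K4, N1, U3}: 30 + 77 = 107
  … (15 splits in total)
  {B4, N1} + {K4, L2, U3}: 55 + 37 = 92  ← best
Best: vehicle 1 HQ → B4 → N1 → HQ = 55; vehicle 2 HQ → K4 → U3 → L2 → HQ = 37; combined 92.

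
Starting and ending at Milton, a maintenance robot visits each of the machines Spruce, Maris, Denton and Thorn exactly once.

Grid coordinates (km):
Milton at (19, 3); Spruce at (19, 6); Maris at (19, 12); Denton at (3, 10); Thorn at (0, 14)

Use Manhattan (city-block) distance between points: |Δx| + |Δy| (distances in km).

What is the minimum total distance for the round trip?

Minimum total distance: 60 km.

Milton → Spruce → Maris → Denton → Thorn → Milton: 3+6+18+7+30 = 64
Milton → Spruce → Maris → Thorn → Denton → Milton: 3+6+21+7+23 = 60
Milton → Spruce → Denton → Maris → Thorn → Milton: 3+20+18+21+30 = 92
Milton → Spruce → Denton → Thorn → Maris → Milton: 3+20+7+21+9 = 60
Milton → Spruce → Thorn → Maris → Denton → Milton: 3+27+21+18+23 = 92
Milton → Spruce → Thorn → Denton → Maris → Milton: 3+27+7+18+9 = 64
Milton → Maris → Spruce → Denton → Thorn → Milton: 9+6+20+7+30 = 72
Milton → Maris → Spruce → Thorn → Denton → Milton: 9+6+27+7+23 = 72
Milton → Maris → Denton → Spruce → Thorn → Milton: 9+18+20+27+30 = 104
Milton → Maris → Thorn → Spruce → Denton → Milton: 9+21+27+20+23 = 100
Milton → Denton → Spruce → Maris → Thorn → Milton: 23+20+6+21+30 = 100
Milton → Denton → Maris → Spruce → Thorn → Milton: 23+18+6+27+30 = 104
The minimum is 60.
One optimal route: Milton → Spruce → Maris → Thorn → Denton → Milton (or its reverse).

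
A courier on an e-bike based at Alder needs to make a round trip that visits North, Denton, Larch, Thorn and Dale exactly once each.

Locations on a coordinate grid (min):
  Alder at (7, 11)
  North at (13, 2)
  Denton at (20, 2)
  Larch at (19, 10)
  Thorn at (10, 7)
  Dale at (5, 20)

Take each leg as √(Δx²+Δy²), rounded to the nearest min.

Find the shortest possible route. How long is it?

Alder → North → Denton → Larch → Thorn → Dale → Alder: 11+7+8+9+14+9 = 58
Alder → North → Denton → Larch → Dale → Thorn → Alder: 11+7+8+17+14+5 = 62
Alder → North → Denton → Thorn → Larch → Dale → Alder: 11+7+11+9+17+9 = 64
Alder → North → Denton → Thorn → Dale → Larch → Alder: 11+7+11+14+17+12 = 72
Alder → North → Denton → Dale → Larch → Thorn → Alder: 11+7+23+17+9+5 = 72
Alder → North → Denton → Dale → Thorn → Larch → Alder: 11+7+23+14+9+12 = 76
Alder → North → Larch → Denton → Thorn → Dale → Alder: 11+10+8+11+14+9 = 63
Alder → North → Larch → Denton → Dale → Thorn → Alder: 11+10+8+23+14+5 = 71
Alder → North → Larch → Thorn → Denton → Dale → Alder: 11+10+9+11+23+9 = 73
Alder → North → Larch → Thorn → Dale → Denton → Alder: 11+10+9+14+23+16 = 83
Alder → North → Larch → Dale → Denton → Thorn → Alder: 11+10+17+23+11+5 = 77
Alder → North → Larch → Dale → Thorn → Denton → Alder: 11+10+17+14+11+16 = 79
Alder → North → Thorn → Denton → Larch → Dale → Alder: 11+6+11+8+17+9 = 62
Alder → North → Thorn → Denton → Dale → Larch → Alder: 11+6+11+23+17+12 = 80
… (46 more)
Alder → Thorn → North → Denton → Larch → Dale → Alder: 5+6+7+8+17+9 = 52  ← best
The minimum is 52.
One optimal route: Alder → Thorn → North → Denton → Larch → Dale → Alder (or its reverse).

Shortest round trip = 52 min.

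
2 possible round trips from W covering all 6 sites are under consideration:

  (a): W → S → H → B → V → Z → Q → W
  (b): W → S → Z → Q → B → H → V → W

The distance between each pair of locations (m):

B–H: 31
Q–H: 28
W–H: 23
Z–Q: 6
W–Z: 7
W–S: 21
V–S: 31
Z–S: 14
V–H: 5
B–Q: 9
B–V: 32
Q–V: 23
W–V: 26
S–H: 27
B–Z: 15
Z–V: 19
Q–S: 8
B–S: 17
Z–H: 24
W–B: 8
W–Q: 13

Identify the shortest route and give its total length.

(a): 21 + 27 + 31 + 32 + 19 + 6 + 13 = 149
(b): 21 + 14 + 6 + 9 + 31 + 5 + 26 = 112

112 m — (b) is the shortest.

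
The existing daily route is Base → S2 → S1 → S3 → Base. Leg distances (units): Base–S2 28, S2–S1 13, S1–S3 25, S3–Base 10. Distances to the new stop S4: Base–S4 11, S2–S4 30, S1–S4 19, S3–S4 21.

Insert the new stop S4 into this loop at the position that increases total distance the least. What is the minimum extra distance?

+13 — insert S4 between Base and S2.

Insertion cost between consecutive stops i–j is d(i,S4) + d(S4,j) − d(i,j):
  between Base and S2: 11 + 30 − 28 = 13
  between S2 and S1: 30 + 19 − 13 = 36
  between S1 and S3: 19 + 21 − 25 = 15
  between S3 and Base: 21 + 11 − 10 = 22
Cheapest insertion is between Base and S2, adding 13.
New total = 76 + 13 = 89.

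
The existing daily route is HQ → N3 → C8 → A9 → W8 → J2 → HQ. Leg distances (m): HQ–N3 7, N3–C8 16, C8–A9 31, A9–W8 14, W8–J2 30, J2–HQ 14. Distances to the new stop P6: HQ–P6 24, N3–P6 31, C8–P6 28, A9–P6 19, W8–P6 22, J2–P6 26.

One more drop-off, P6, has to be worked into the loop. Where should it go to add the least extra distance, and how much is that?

Insertion cost between consecutive stops i–j is d(i,P6) + d(P6,j) − d(i,j):
  between HQ and N3: 24 + 31 − 7 = 48
  between N3 and C8: 31 + 28 − 16 = 43
  between C8 and A9: 28 + 19 − 31 = 16
  between A9 and W8: 19 + 22 − 14 = 27
  between W8 and J2: 22 + 26 − 30 = 18
  between J2 and HQ: 26 + 24 − 14 = 36
Cheapest insertion is between C8 and A9, adding 16.
New total = 112 + 16 = 128.

Adding 16 m by placing P6 on the C8–A9 leg.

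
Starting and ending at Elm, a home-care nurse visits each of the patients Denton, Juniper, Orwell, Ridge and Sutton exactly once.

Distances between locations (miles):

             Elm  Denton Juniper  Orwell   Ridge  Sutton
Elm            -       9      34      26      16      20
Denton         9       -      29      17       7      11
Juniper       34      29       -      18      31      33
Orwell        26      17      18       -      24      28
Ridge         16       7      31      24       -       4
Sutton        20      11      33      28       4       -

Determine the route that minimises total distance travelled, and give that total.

97 miles — the shortest possible round trip.

There are 60 distinct closed tours to check (reversals are equivalent).
Elm → Denton → Juniper → Orwell → Ridge → Sutton → Elm: 9+29+18+24+4+20 = 104
Elm → Denton → Juniper → Orwell → Sutton → Ridge → Elm: 9+29+18+28+4+16 = 104
Elm → Denton → Juniper → Ridge → Orwell → Sutton → Elm: 9+29+31+24+28+20 = 141
Elm → Denton → Juniper → Ridge → Sutton → Orwell → Elm: 9+29+31+4+28+26 = 127
Elm → Denton → Juniper → Sutton → Orwell → Ridge → Elm: 9+29+33+28+24+16 = 139
Elm → Denton → Juniper → Sutton → Ridge → Orwell → Elm: 9+29+33+4+24+26 = 125
Elm → Denton → Orwell → Juniper → Ridge → Sutton → Elm: 9+17+18+31+4+20 = 99
Elm → Denton → Orwell → Juniper → Sutton → Ridge → Elm: 9+17+18+33+4+16 = 97
Elm → Denton → Orwell → Ridge → Juniper → Sutton → Elm: 9+17+24+31+33+20 = 134
Elm → Denton → Orwell → Ridge → Sutton → Juniper → Elm: 9+17+24+4+33+34 = 121
Elm → Denton → Orwell → Sutton → Juniper → Ridge → Elm: 9+17+28+33+31+16 = 134
Elm → Denton → Orwell → Sutton → Ridge → Juniper → Elm: 9+17+28+4+31+34 = 123
Elm → Denton → Ridge → Juniper → Orwell → Sutton → Elm: 9+7+31+18+28+20 = 113
Elm → Denton → Ridge → Juniper → Sutton → Orwell → Elm: 9+7+31+33+28+26 = 134
… (46 more)
The minimum is 97.
One optimal route: Elm → Denton → Orwell → Juniper → Sutton → Ridge → Elm (or its reverse).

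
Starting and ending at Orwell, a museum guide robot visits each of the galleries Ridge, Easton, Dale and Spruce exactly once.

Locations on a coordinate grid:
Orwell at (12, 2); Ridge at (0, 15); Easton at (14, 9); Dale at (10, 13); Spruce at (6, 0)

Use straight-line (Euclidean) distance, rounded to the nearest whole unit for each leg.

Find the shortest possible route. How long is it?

45 — the shortest possible round trip.

Orwell-Ridge-Easton-Dale-Spruce-Orwell: 18+15+6+14+6 = 59
Orwell-Ridge-Easton-Spruce-Dale-Orwell: 18+15+12+14+11 = 70
Orwell-Ridge-Dale-Easton-Spruce-Orwell: 18+10+6+12+6 = 52
Orwell-Ridge-Dale-Spruce-Easton-Orwell: 18+10+14+12+7 = 61
Orwell-Ridge-Spruce-Easton-Dale-Orwell: 18+16+12+6+11 = 63
Orwell-Ridge-Spruce-Dale-Easton-Orwell: 18+16+14+6+7 = 61
Orwell-Easton-Ridge-Dale-Spruce-Orwell: 7+15+10+14+6 = 52
Orwell-Easton-Ridge-Spruce-Dale-Orwell: 7+15+16+14+11 = 63
Orwell-Easton-Dale-Ridge-Spruce-Orwell: 7+6+10+16+6 = 45
Orwell-Easton-Spruce-Ridge-Dale-Orwell: 7+12+16+10+11 = 56
Orwell-Dale-Ridge-Easton-Spruce-Orwell: 11+10+15+12+6 = 54
Orwell-Dale-Easton-Ridge-Spruce-Orwell: 11+6+15+16+6 = 54
The minimum is 45.
One optimal route: Orwell → Easton → Dale → Ridge → Spruce → Orwell (or its reverse).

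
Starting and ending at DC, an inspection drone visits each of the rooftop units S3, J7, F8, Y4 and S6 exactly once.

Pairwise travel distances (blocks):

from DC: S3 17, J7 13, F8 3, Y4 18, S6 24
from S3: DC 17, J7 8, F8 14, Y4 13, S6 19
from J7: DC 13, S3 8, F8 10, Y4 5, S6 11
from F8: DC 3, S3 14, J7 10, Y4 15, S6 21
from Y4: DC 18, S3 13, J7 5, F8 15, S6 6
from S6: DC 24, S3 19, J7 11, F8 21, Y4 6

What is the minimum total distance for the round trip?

Shortest round trip = 60 blocks.

There are 60 distinct closed tours to check (reversals are equivalent).
DC→S3→J7→F8→Y4→S6→DC: 17+8+10+15+6+24 = 80
DC→S3→J7→F8→S6→Y4→DC: 17+8+10+21+6+18 = 80
DC→S3→J7→Y4→F8→S6→DC: 17+8+5+15+21+24 = 90
DC→S3→J7→Y4→S6→F8→DC: 17+8+5+6+21+3 = 60
DC→S3→J7→S6→F8→Y4→DC: 17+8+11+21+15+18 = 90
DC→S3→J7→S6→Y4→F8→DC: 17+8+11+6+15+3 = 60
DC→S3→F8→J7→Y4→S6→DC: 17+14+10+5+6+24 = 76
DC→S3→F8→J7→S6→Y4→DC: 17+14+10+11+6+18 = 76
DC→S3→F8→Y4→J7→S6→DC: 17+14+15+5+11+24 = 86
DC→S3→F8→Y4→S6→J7→DC: 17+14+15+6+11+13 = 76
DC→S3→F8→S6→J7→Y4→DC: 17+14+21+11+5+18 = 86
DC→S3→F8→S6→Y4→J7→DC: 17+14+21+6+5+13 = 76
DC→S3→Y4→J7→F8→S6→DC: 17+13+5+10+21+24 = 90
DC→S3→Y4→J7→S6→F8→DC: 17+13+5+11+21+3 = 70
… (46 more)
The minimum is 60.
One optimal route: DC → S3 → J7 → Y4 → S6 → F8 → DC (or its reverse).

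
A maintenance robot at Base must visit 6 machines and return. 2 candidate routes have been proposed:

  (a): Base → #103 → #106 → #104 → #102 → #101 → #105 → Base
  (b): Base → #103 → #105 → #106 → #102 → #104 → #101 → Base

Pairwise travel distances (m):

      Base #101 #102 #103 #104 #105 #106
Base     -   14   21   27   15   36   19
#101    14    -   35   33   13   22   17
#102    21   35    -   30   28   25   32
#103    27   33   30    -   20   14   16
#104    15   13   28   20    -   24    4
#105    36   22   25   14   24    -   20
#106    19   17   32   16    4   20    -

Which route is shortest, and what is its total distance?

(a): 27 + 16 + 4 + 28 + 35 + 22 + 36 = 168
(b): 27 + 14 + 20 + 32 + 28 + 13 + 14 = 148

Shortest is (b), total 148 m.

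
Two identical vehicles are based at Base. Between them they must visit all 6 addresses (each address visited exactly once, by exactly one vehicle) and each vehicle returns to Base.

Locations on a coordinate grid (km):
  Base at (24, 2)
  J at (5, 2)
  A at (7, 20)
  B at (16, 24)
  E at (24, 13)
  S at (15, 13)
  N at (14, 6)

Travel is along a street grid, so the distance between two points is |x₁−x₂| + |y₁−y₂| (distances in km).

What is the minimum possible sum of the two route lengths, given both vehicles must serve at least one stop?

Try each way of splitting the stops between the two vehicles (each non-empty) and, for each split, find the best tour for each vehicle:
  {J} + {A, B, E, S, N}: 38 + 80 = 118
  {A} + {J, B, E, S, N}: 70 + 82 = 152
  {J, A} + {B, E, S, N}: 74 + 64 = 138
  {B} + {J, A, E, S, N}: 60 + 82 = 142
  {J, B} + {A, E, S, N}: 82 + 70 = 152
  {A, B} + {J, E, S, N}: 78 + 60 = 138
  … (31 splits in total)
  {E} + {J, A, B, S, N}: 22 + 86 = 108  ← best
Best: vehicle 1 Base → E → Base = 22; vehicle 2 Base → J → A → B → S → N → Base = 86; combined 108.

108 km — the smallest possible combined total.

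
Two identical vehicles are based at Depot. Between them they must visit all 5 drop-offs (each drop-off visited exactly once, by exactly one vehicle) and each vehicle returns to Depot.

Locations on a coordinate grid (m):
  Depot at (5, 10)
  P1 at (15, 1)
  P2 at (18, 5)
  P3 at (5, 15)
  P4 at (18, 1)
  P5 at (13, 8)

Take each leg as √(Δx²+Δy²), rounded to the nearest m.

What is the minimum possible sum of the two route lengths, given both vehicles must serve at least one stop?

Try each way of splitting the stops between the two vehicles (each non-empty) and, for each split, find the best tour for each vehicle:
  {P1} + {P2, P3, P4, P5}: 26 + 42 = 68
  {P2} + {P1, P3, P4, P5}: 28 + 41 = 69
  {P1, P2} + {P3, P4, P5}: 32 + 41 = 73
  {P3} + {P1, P2, P4, P5}: 10 + 34 = 44
  {P1, P3} + {P2, P4, P5}: 35 + 34 = 69
  {P2, P3} + {P1, P4, P5}: 35 + 33 = 68
  … (15 splits in total)
Best: vehicle 1 Depot → P3 → Depot = 10; vehicle 2 Depot → P1 → P4 → P2 → P5 → Depot = 34; combined 44.

Minimum combined distance: 44 m.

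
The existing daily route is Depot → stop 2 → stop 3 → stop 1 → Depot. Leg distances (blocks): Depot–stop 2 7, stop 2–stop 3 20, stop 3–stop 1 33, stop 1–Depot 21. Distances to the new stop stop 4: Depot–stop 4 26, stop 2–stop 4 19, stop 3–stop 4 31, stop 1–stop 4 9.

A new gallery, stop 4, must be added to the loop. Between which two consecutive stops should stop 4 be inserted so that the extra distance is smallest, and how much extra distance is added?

Insertion cost between consecutive stops i–j is d(i,stop 4) + d(stop 4,j) − d(i,j):
  between Depot and stop 2: 26 + 19 − 7 = 38
  between stop 2 and stop 3: 19 + 31 − 20 = 30
  between stop 3 and stop 1: 31 + 9 − 33 = 7
  between stop 1 and Depot: 9 + 26 − 21 = 14
Cheapest insertion is between stop 3 and stop 1, adding 7.
New total = 81 + 7 = 88.

+7 blocks — insert stop 4 between stop 3 and stop 1.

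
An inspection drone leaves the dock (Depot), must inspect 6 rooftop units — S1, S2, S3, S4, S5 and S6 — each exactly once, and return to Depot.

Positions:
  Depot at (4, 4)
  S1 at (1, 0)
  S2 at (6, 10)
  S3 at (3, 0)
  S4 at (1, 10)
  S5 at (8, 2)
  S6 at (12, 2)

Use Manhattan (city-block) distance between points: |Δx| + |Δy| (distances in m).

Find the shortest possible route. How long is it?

There are 360 distinct closed tours to check (reversals are equivalent).
Depot-S1-S2-S3-S4-S5-S6-Depot: 7+15+13+12+15+4+10 = 76
Depot-S1-S2-S3-S4-S6-S5-Depot: 7+15+13+12+19+4+6 = 76
Depot-S1-S2-S3-S5-S4-S6-Depot: 7+15+13+7+15+19+10 = 86
Depot-S1-S2-S3-S5-S6-S4-Depot: 7+15+13+7+4+19+9 = 74
Depot-S1-S2-S3-S6-S4-S5-Depot: 7+15+13+11+19+15+6 = 86
Depot-S1-S2-S3-S6-S5-S4-Depot: 7+15+13+11+4+15+9 = 74
Depot-S1-S2-S4-S3-S5-S6-Depot: 7+15+5+12+7+4+10 = 60
Depot-S1-S2-S4-S3-S6-S5-Depot: 7+15+5+12+11+4+6 = 60
… (352 more)
Depot-S2-S4-S1-S3-S5-S6-Depot: 8+5+10+2+7+4+10 = 46  ← best
The minimum is 46.
One optimal route: Depot → S2 → S4 → S1 → S3 → S5 → S6 → Depot (or its reverse).

46 m — the shortest possible round trip.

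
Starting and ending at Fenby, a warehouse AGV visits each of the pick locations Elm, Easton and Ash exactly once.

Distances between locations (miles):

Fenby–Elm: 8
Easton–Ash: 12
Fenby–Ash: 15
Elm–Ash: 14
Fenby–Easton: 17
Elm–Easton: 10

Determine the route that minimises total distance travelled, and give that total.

45 miles — the shortest possible round trip.

There are 3 distinct closed tours to check (reversals are equivalent).
Fenby-Elm-Easton-Ash-Fenby: 8+10+12+15 = 45
Fenby-Elm-Ash-Easton-Fenby: 8+14+12+17 = 51
Fenby-Easton-Elm-Ash-Fenby: 17+10+14+15 = 56
The minimum is 45.
One optimal route: Fenby → Elm → Easton → Ash → Fenby (or its reverse).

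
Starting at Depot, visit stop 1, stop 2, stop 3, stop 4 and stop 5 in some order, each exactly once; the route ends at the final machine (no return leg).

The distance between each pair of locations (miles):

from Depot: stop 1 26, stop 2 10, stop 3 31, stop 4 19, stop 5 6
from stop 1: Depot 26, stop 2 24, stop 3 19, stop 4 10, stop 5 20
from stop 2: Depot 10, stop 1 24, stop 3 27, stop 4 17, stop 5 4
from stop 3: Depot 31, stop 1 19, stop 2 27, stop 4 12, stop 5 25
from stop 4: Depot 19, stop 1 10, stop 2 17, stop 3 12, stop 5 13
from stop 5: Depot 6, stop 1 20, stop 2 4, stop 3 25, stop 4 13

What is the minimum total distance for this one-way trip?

Shortest open route: 56 miles.

There are 5! = 120 possible orderings.
Depot → stop 1 → stop 2 → stop 3 → stop 4 → stop 5: 26+24+27+12+13 = 102
Depot → stop 1 → stop 2 → stop 3 → stop 5 → stop 4: 26+24+27+25+13 = 115
Depot → stop 1 → stop 2 → stop 4 → stop 3 → stop 5: 26+24+17+12+25 = 104
Depot → stop 1 → stop 2 → stop 4 → stop 5 → stop 3: 26+24+17+13+25 = 105
Depot → stop 1 → stop 2 → stop 5 → stop 3 → stop 4: 26+24+4+25+12 = 91
Depot → stop 1 → stop 2 → stop 5 → stop 4 → stop 3: 26+24+4+13+12 = 79
Depot → stop 1 → stop 3 → stop 2 → stop 4 → stop 5: 26+19+27+17+13 = 102
Depot → stop 1 → stop 3 → stop 2 → stop 5 → stop 4: 26+19+27+4+13 = 89
Depot → stop 1 → stop 3 → stop 4 → stop 2 → stop 5: 26+19+12+17+4 = 78
Depot → stop 1 → stop 3 → stop 4 → stop 5 → stop 2: 26+19+12+13+4 = 74
Depot → stop 1 → stop 3 → stop 5 → stop 2 → stop 4: 26+19+25+4+17 = 91
Depot → stop 1 → stop 3 → stop 5 → stop 4 → stop 2: 26+19+25+13+17 = 100
Depot → stop 1 → stop 4 → stop 2 → stop 3 → stop 5: 26+10+17+27+25 = 105
Depot → stop 1 → stop 4 → stop 2 → stop 5 → stop 3: 26+10+17+4+25 = 82
… (106 more)
Depot → stop 2 → stop 5 → stop 1 → stop 4 → stop 3: 10+4+20+10+12 = 56  ← best
The minimum is 56.
One shortest path: Depot → stop 2 → stop 5 → stop 1 → stop 4 → stop 3.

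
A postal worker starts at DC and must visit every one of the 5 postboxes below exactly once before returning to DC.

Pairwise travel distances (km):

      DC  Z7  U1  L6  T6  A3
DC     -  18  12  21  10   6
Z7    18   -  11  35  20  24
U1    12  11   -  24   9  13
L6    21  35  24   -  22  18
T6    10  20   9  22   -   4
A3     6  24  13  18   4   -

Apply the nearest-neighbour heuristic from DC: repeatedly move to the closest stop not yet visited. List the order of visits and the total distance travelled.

Nearest-neighbour total = 86 km; route DC → A3 → T6 → U1 → Z7 → L6 → DC.

From DC: distances to unvisited — A3=6, T6=10, U1=12, Z7=18, L6=21. Nearest is A3 (6).
From A3: distances to unvisited — T6=4, U1=13, L6=18, Z7=24. Nearest is T6 (4).
From T6: distances to unvisited — U1=9, Z7=20, L6=22. Nearest is U1 (9).
From U1: distances to unvisited — Z7=11, L6=24. Nearest is Z7 (11).
From Z7: distances to unvisited — L6=35. Nearest is L6 (35).
Return L6→DC: 21.
Total = 6 + 4 + 9 + 11 + 35 + 21 = 86.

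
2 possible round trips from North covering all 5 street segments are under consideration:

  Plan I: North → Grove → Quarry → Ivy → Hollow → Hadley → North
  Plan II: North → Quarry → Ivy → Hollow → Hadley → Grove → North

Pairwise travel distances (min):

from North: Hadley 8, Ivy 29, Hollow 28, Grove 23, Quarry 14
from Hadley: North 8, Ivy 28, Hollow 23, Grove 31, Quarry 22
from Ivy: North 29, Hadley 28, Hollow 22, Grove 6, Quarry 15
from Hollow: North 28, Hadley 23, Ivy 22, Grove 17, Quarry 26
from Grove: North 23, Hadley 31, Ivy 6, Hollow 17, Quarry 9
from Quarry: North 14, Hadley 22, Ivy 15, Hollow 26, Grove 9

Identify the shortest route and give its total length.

Plan I: 23 + 9 + 15 + 22 + 23 + 8 = 100
Plan II: 14 + 15 + 22 + 23 + 31 + 23 = 128

100 min — Plan I is the shortest.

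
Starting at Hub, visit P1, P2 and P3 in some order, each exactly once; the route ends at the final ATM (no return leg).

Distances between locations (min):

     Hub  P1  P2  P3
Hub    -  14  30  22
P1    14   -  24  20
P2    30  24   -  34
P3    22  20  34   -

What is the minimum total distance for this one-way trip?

There are 3! = 6 possible orderings.
Hub→P1→P2→P3: 14+24+34 = 72
Hub→P1→P3→P2: 14+20+34 = 68
Hub→P2→P1→P3: 30+24+20 = 74
Hub→P2→P3→P1: 30+34+20 = 84
Hub→P3→P1→P2: 22+20+24 = 66
Hub→P3→P2→P1: 22+34+24 = 80
The minimum is 66.
One shortest path: Hub → P3 → P1 → P2.

Minimum one-way distance = 66 min.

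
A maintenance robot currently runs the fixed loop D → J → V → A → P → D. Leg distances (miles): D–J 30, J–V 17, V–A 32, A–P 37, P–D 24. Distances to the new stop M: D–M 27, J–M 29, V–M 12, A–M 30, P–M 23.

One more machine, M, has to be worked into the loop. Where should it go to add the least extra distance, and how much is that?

Minimum extra distance: 10 miles, inserting M between V and A.

Insertion cost between consecutive stops i–j is d(i,M) + d(M,j) − d(i,j):
  between D and J: 27 + 29 − 30 = 26
  between J and V: 29 + 12 − 17 = 24
  between V and A: 12 + 30 − 32 = 10
  between A and P: 30 + 23 − 37 = 16
  between P and D: 23 + 27 − 24 = 26
Cheapest insertion is between V and A, adding 10.
New total = 140 + 10 = 150.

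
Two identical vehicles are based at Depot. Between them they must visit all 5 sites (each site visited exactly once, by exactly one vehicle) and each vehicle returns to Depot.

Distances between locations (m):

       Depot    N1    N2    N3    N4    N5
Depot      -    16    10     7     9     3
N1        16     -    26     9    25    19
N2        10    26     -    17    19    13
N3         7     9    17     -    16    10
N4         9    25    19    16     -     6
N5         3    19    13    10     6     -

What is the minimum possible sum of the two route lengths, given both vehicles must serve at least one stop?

Minimum combined distance: 70 m.

Try each way of splitting the stops between the two vehicles (each non-empty) and, for each split, find the best tour for each vehicle:
  {N1} + {N2, N3, N4, N5}: 32 + 52 = 84
  {N2} + {N1, N3, N4, N5}: 20 + 50 = 70
  {N1, N2} + {N3, N4, N5}: 52 + 32 = 84
  {N3} + {N1, N2, N4, N5}: 14 + 70 = 84
  {N1, N3} + {N2, N4, N5}: 32 + 38 = 70
  {N2, N3} + {N1, N4, N5}: 34 + 50 = 84
  … (15 splits in total)
Best: vehicle 1 Depot → N2 → Depot = 20; vehicle 2 Depot → N1 → N3 → N4 → N5 → Depot = 50; combined 70.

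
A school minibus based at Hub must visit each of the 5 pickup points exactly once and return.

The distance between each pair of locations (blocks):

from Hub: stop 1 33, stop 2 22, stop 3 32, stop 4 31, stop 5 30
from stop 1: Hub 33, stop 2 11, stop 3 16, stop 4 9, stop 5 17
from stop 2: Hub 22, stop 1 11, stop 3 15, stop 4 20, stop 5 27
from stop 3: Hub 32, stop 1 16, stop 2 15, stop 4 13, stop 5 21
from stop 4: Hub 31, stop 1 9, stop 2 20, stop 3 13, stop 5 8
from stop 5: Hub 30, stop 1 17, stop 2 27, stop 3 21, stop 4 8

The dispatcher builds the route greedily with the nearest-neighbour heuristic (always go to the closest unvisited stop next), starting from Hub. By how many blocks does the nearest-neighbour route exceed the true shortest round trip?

The nearest-neighbour route is 3 blocks longer than optimal.

Hub: stop 2=22, stop 5=30, stop 4=31, stop 3=32, stop 1=33 ⇒ stop 2
stop 2: stop 1=11, stop 3=15, stop 4=20, stop 5=27 ⇒ stop 1
stop 1: stop 4=9, stop 3=16, stop 5=17 ⇒ stop 4
stop 4: stop 5=8, stop 3=13 ⇒ stop 5
stop 5: stop 3=21 ⇒ stop 3
NN route Hub → stop 2 → stop 1 → stop 4 → stop 5 → stop 3 → Hub costs 103.
Optimal: Hub → stop 2 → stop 1 → stop 3 → stop 4 → stop 5 → Hub costs 100 (by enumerating all 60 distinct tours).
Excess = 103 − 100 = 3.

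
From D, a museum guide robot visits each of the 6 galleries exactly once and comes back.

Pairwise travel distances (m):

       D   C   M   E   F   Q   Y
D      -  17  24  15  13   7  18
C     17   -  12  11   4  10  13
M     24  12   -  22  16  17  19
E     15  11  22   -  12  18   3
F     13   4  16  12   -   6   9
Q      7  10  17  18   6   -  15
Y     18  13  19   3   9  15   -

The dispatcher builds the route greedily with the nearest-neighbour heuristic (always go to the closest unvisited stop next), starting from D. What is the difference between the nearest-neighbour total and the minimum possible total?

The nearest-neighbour route is 8 m longer than optimal.

From D: Q=7, F=13, E=15, C=17, Y=18, M=24 → choose Q (7).
From Q: F=6, C=10, Y=15, M=17, E=18 → choose F (6).
From F: C=4, Y=9, E=12, M=16 → choose C (4).
From C: E=11, M=12, Y=13 → choose E (11).
From E: Y=3, M=22 → choose Y (3).
From Y: M=19 → choose M (19).
NN route D → Q → F → C → E → Y → M → D costs 74.
Optimal: D → E → Y → M → C → F → Q → D costs 66 (by enumerating all 360 distinct tours).
Excess = 74 − 66 = 8.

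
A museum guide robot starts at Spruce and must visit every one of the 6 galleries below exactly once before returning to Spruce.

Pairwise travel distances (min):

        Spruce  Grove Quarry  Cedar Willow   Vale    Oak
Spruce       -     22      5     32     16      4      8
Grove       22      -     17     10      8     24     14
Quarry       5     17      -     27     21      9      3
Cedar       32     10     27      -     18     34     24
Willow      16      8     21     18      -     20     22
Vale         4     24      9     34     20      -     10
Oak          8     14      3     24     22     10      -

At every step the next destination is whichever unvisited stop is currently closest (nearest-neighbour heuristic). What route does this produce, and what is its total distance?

At Spruce the remaining stops are Vale 4, Quarry 5, Oak 8, Willow 16, Grove 22, Cedar 32; go to Vale.
At Vale the remaining stops are Quarry 9, Oak 10, Willow 20, Grove 24, Cedar 34; go to Quarry.
At Quarry the remaining stops are Oak 3, Grove 17, Willow 21, Cedar 27; go to Oak.
At Oak the remaining stops are Grove 14, Willow 22, Cedar 24; go to Grove.
At Grove the remaining stops are Willow 8, Cedar 10; go to Willow.
At Willow the remaining stops are Cedar 18; go to Cedar.
Return Cedar→Spruce: 32.
Total = 4 + 9 + 3 + 14 + 8 + 18 + 32 = 88.

Total distance 88 min via the nearest-neighbour route Spruce → Vale → Quarry → Oak → Grove → Willow → Cedar → Spruce.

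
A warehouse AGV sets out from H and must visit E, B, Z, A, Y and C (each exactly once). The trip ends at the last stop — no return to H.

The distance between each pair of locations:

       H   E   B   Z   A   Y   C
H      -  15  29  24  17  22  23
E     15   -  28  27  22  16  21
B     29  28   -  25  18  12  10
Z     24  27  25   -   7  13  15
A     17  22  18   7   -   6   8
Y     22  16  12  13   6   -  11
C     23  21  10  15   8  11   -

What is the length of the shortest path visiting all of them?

There are 6! = 720 possible orderings.
H → E → B → Z → A → Y → C: 15+28+25+7+6+11 = 92
H → E → B → Z → A → C → Y: 15+28+25+7+8+11 = 94
H → E → B → Z → Y → A → C: 15+28+25+13+6+8 = 95
H → E → B → Z → Y → C → A: 15+28+25+13+11+8 = 100
H → E → B → Z → C → A → Y: 15+28+25+15+8+6 = 97
H → E → B → Z → C → Y → A: 15+28+25+15+11+6 = 100
H → E → B → A → Z → Y → C: 15+28+18+7+13+11 = 92
H → E → B → A → Z → C → Y: 15+28+18+7+15+11 = 94
… (712 more)
H → E → Y → B → C → A → Z: 15+16+12+10+8+7 = 68  ← best
The minimum is 68.
One shortest path: H → E → Y → B → C → A → Z.

Shortest open route: 68.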